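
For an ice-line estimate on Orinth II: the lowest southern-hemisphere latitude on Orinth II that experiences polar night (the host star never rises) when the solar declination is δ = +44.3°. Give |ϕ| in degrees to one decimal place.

Polar night requires cos h₀ = −tan ϕ tan δ ≥ 1, i.e. tan ϕ tan δ ≤ −1.
The boundary is |tan ϕ| · |tan δ| = 1, so |ϕ| = 90° − |δ| = 90° − 44.3° = 45.7° in the southern hemisphere.

|ϕ| = 45.7°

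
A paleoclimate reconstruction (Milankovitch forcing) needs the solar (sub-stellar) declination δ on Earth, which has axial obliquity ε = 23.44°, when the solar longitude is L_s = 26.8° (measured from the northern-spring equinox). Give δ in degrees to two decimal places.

sin δ = sin ε · sin L_s = sin 23.44° × sin 26.8° = 0.179354.
δ = arcsin(0.179354) = +10.33°.

δ = +10.33°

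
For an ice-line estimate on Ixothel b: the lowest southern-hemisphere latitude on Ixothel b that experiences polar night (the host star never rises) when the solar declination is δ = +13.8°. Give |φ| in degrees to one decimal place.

|φ| = 76.2°

Polar night requires cos H₀ = −tan φ tan δ ≥ 1, i.e. tan φ tan δ ≤ −1.
The boundary is |tan φ| · |tan δ| = 1, so |φ| = 90° − |δ| = 90° − 13.8° = 76.2° in the southern hemisphere.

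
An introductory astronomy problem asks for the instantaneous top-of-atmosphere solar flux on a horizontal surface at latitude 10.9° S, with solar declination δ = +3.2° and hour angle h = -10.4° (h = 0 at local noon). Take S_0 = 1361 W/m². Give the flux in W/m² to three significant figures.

cos θ_z = sin ϕ sin δ + cos ϕ cos δ cos h = -0.010556 + 0.964321 = 0.953765.
Flux = S_0 · cos θ_z = 1361 × 0.953765 = 1298 W/m².

1.30e+03 W/m²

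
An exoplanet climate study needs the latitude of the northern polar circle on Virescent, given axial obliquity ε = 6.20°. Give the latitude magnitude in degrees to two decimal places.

83.80°

The polar circle is the lowest latitude that experiences at least one full rotation of continuous daylight at the northern-summer solstice; it lies at |φ| = 90° − ε = 90° − 6.20° = 83.80°.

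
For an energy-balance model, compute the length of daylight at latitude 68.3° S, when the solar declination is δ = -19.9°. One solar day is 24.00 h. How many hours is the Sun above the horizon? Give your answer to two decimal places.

20.73 h

cos H₀ = −tan φ · tan δ = −tan(-68.3°) × tan(-19.900°) = -0.9097, so H₀ = 2.7132 rad = 155.46°.
Daylight = 2H₀/(2π) × 24.00 h = (2.7132/π) × 24.00 = 20.73 h.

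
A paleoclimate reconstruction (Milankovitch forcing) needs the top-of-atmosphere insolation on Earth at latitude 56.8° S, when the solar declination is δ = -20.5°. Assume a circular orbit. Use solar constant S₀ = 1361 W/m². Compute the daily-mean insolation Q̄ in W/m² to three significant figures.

cos H₀ = −tan(-56.8°) tan(-20.500°) = -0.5714, H₀ = 2.1790 rad.
Bracket: H₀ sin φ sin δ + cos φ cos δ sin H₀ = 2.1790×-0.83676×-0.35021 + 0.54756×0.93667×0.82070 = 0.638538 + 0.420923 = 1.059461.
Q̄ = (S₀/π) × [bracket] = (1361/π) × 1.059461 = 459.0 W/m².

Q̄ ≈ 459 W/m²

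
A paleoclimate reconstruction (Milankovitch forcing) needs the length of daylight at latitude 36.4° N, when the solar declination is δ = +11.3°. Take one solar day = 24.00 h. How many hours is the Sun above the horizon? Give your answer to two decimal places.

13.13 h

cos h₀ = −tan ϕ · tan δ = −tan(+36.4°) × tan(+11.300°) = -0.1473, so h₀ = 1.7187 rad = 98.47°.
Daylight = 2h₀/(2π) × 24.00 h = (1.7187/π) × 24.00 = 13.13 h.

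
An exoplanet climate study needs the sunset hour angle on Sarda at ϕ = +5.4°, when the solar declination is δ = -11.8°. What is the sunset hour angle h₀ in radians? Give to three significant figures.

cos h₀ = −tan ϕ · tan δ = −tan(+5.4°) × tan(-11.800°) = 0.0197, so h₀ = 1.5510 rad = 88.87°.

h₀ = 1.55 rad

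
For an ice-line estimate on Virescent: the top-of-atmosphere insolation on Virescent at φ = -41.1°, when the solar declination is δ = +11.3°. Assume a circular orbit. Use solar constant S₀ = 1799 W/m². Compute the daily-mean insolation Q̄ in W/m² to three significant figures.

Q̄ ≈ 314 W/m²

cos H₀ = −tan(-41.1°) tan(+11.300°) = 0.1743, H₀ = 1.3956 rad.
Bracket: H₀ sin φ sin δ + cos φ cos δ sin H₀ = 1.3956×-0.65738×0.19595 + 0.75356×0.98061×0.98469 = -0.179772 + 0.727635 = 0.547863.
Q̄ = (S₀/π) × [bracket] = (1799/π) × 0.547863 = 313.7 W/m².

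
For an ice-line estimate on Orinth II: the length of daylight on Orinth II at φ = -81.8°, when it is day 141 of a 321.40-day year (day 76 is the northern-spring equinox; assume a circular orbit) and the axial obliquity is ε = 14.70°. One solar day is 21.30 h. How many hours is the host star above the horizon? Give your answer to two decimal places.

Solar longitude: λ_s = 360° × (141 − 76)/321.40 = 72.806°.
sin δ = sin 14.70° × sin 72.806° = 0.24242, so δ = +14.029°.
cos H₀ = −tan φ · tan δ = 1.7340 ≥ 1, so the host star never rises (polar night) and H₀ = 0.
Daylight = 2H₀/(2π) × 21.30 h = (0.0000/π) × 21.30 = 0.00 h.

0.00 h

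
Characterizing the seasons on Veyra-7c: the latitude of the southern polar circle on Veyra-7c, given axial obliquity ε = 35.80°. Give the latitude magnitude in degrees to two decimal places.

The polar circle is the lowest latitude that experiences at least one full rotation of continuous darkness at the northern-summer solstice; it lies at |φ| = 90° − ε = 90° − 35.80° = 54.20°.

54.20°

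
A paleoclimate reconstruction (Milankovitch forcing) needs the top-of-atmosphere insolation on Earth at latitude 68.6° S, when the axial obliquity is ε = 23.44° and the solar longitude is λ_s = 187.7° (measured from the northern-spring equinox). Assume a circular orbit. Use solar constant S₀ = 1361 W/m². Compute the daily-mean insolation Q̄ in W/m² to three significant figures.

Q̄ ≈ 193 W/m²

Solar declination: sin δ = sin ε · sin λ_s = sin 23.44° × sin 187.7° = -0.05330, so δ = -3.055°.
cos H₀ = −tan(-68.6°) tan(-3.055°) = -0.1362, H₀ = 1.7074 rad.
Bracket: H₀ sin φ sin δ + cos φ cos δ sin H₀ = 1.7074×-0.93106×-0.05330 + 0.36488×0.99858×0.99068 = 0.084731 + 0.360966 = 0.445697.
Q̄ = (S₀/π) × [bracket] = (1361/π) × 0.445697 = 193.1 W/m².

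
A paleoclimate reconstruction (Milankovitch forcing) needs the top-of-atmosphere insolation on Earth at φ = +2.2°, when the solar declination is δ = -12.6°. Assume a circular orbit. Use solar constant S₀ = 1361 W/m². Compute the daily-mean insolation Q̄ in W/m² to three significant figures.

cos H₀ = −tan(+2.2°) tan(-12.600°) = 0.0086, H₀ = 1.5622 rad.
Bracket: H₀ sin φ sin δ + cos φ cos δ sin H₀ = 1.5622×0.03839×-0.21814 + 0.99926×0.97592×0.99996 = -0.013082 + 0.975159 = 0.962077.
Q̄ = (S₀/π) × [bracket] = (1361/π) × 0.962077 = 416.8 W/m².

Q̄ ≈ 417 W/m²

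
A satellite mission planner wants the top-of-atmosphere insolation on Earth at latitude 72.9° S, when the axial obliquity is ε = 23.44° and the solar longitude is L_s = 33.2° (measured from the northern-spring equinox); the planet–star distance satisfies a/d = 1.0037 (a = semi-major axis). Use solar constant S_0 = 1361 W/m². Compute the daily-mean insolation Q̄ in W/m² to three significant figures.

Solar declination: sin δ = sin ε · sin L_s = sin 23.44° × sin 33.2° = 0.21781, so δ = +12.581°.
cos h₀ = −tan(-72.9°) tan(+12.581°) = 0.7254, h₀ = 0.7591 rad.
Bracket: h₀ sin ϕ sin δ + cos ϕ cos δ sin h₀ = 0.7591×-0.95579×0.21781 + 0.29404×0.97599×0.68829 = -0.158030 + 0.197526 = 0.039496.
Inverse-square distance factor (a/d)² = 1.0037² = 1.007414.
Q̄ = (S_0/π) × 1.007414 × [bracket] = (1361/π) × 1.007414 × 0.039496 = 17.24 W/m².

Q̄ ≈ 17.2 W/m²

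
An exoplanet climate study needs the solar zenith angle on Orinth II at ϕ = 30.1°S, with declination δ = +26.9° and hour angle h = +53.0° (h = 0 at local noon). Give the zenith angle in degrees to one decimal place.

θ_z = 76.3°

cos θ_z = sin ϕ sin δ + cos ϕ cos δ cos h = -0.226901 + 0.464324 = 0.237423.
θ_z = arccos(0.237423) = 76.3°.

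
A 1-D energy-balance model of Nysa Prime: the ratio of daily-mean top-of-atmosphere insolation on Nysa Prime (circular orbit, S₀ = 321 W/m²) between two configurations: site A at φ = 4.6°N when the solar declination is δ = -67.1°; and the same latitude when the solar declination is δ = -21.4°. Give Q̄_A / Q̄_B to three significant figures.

Q̄_A / Q̄_B ≈ 0.316

— Configuration A (φ=+4.6°):
cos H₀ = −tan(+4.6°) tan(-67.100°) = 0.1905, H₀ = 1.3792 rad.
Bracket: H₀ sin φ sin δ + cos φ cos δ sin H₀ = 1.3792×0.08020×-0.92119 + 0.99678×0.38912×0.98169 = -0.101895 + 0.380765 = 0.278870.
Q̄ = (S₀/π) × [bracket] = (321/π) × 0.278870 = 28.494 W/m².
— Configuration B (φ=+4.6°):
cos H₀ = −tan(+4.6°) tan(-21.400°) = 0.0315, H₀ = 1.5393 rad.
Bracket: H₀ sin φ sin δ + cos φ cos δ sin H₀ = 1.5393×0.08020×-0.36488 + 0.99678×0.93106×0.99950 = -0.045045 + 0.927598 = 0.882553.
Q̄ = (S₀/π) × [bracket] = (321/π) × 0.882553 = 90.177 W/m².
Ratio Q̄_A / Q̄_B = 28.494 / 90.177 = 0.3160.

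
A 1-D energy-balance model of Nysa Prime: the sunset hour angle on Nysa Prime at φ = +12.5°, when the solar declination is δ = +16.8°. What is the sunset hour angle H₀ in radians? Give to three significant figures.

H₀ = 1.64 rad

cos H₀ = −tan φ · tan δ = −tan(+12.5°) × tan(+16.800°) = -0.0669, so H₀ = 1.6378 rad = 93.84°.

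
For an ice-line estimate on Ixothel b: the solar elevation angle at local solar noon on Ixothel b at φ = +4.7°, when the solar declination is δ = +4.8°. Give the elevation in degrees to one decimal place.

At local noon the hour angle is zero, so the zenith angle equals |φ − δ| = |+4.7° − (+4.800°)| = 0.100°.
Elevation = 90° − 0.100° = 89.9°.

89.9°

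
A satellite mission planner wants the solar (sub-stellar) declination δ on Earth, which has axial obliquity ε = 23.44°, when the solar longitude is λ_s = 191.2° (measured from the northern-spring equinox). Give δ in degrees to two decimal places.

sin δ = sin ε · sin λ_s = sin 23.44° × sin 191.2° = -0.077264.
δ = arcsin(-0.077264) = -4.43°.

δ = -4.43°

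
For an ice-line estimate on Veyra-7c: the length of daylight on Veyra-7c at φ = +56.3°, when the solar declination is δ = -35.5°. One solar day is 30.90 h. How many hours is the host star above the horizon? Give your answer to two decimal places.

cos H₀ = −tan φ · tan δ = 1.0695 ≥ 1, so the host star never rises (polar night) and H₀ = 0.
Daylight = 2H₀/(2π) × 30.90 h = (0.0000/π) × 30.90 = 0.00 h.

0.00 h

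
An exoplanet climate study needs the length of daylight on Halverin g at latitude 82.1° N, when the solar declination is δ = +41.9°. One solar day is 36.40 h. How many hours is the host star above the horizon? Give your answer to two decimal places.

36.40 h

Sunrise equation: cos H₀ = −tan φ · tan δ = -6.4661 ≤ −1, so the host star never sets (polar day) and H₀ = π.
Daylight = 2H₀/(2π) × 36.40 h = (3.1416/π) × 36.40 = 36.40 h.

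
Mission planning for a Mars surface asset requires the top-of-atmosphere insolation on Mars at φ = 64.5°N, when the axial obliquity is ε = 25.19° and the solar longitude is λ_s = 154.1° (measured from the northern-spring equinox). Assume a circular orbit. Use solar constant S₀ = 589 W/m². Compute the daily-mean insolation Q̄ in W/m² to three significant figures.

Q̄ ≈ 135 W/m²

Solar declination: sin δ = sin ε · sin λ_s = sin 25.19° × sin 154.1° = 0.18591, so δ = +10.714°.
cos H₀ = −tan(+64.5°) tan(+10.714°) = -0.3967, H₀ = 1.9787 rad.
Bracket: H₀ sin φ sin δ + cos φ cos δ sin H₀ = 1.9787×0.90259×0.18591 + 0.43051×0.98257×0.91795 = 0.332027 + 0.388299 = 0.720326.
Q̄ = (S₀/π) × [bracket] = (589/π) × 0.720326 = 135.0 W/m².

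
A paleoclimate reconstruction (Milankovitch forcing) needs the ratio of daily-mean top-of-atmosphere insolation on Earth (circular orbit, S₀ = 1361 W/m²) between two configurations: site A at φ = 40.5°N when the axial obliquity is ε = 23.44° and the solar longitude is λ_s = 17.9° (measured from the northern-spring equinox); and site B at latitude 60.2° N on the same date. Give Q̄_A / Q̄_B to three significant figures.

Q̄_A / Q̄_B ≈ 1.32

— Configuration A (φ=+40.5°):
Solar declination: sin δ = sin ε · sin λ_s = sin 23.44° × sin 17.9° = 0.12226, so δ = +7.023°.
cos H₀ = −tan(+40.5°) tan(+7.023°) = -0.1052, H₀ = 1.6762 rad.
Bracket: H₀ sin φ sin δ + cos φ cos δ sin H₀ = 1.6762×0.64945×0.12226 + 0.76041×0.99250×0.99445 = 0.133093 + 0.750518 = 0.883611.
Q̄ = (S₀/π) × [bracket] = (1361/π) × 0.883611 = 382.80 W/m².
— Configuration B (φ=+60.2°):
cos H₀ = −tan(+60.2°) tan(+7.023°) = -0.2151, H₀ = 1.7876 rad.
Bracket: H₀ sin φ sin δ + cos φ cos δ sin H₀ = 1.7876×0.86777×0.12226 + 0.49697×0.99250×0.97659 = 0.189653 + 0.481696 = 0.671349.
Q̄ = (S₀/π) × [bracket] = (1361/π) × 0.671349 = 290.84 W/m².
Ratio Q̄_A / Q̄_B = 382.80 / 290.84 = 1.316.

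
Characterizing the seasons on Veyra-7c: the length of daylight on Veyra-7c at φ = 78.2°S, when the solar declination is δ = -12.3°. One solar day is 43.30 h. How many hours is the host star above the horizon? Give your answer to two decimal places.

Sunrise equation: cos H₀ = −tan φ · tan δ = -1.0437 ≤ −1, so the host star never sets (polar day) and H₀ = π.
Daylight = 2H₀/(2π) × 43.30 h = (3.1416/π) × 43.30 = 43.30 h.

43.30 h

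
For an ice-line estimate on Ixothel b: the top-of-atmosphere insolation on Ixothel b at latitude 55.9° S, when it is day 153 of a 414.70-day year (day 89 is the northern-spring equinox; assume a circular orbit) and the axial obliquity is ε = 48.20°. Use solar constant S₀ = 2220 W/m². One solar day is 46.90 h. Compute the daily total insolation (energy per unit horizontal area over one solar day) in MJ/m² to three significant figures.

Solar longitude: λ_s = 360° × (153 − 89)/414.70 = 55.558°.
sin δ = sin 48.20° × sin 55.558° = 0.61480, so δ = +37.937°.
cos H₀ = −tan(-55.9°) tan(+37.937°) = 1.1513 ≥ 1 ⇒ polar night, H₀ = 0 and Q̄ = 0.
Daily total = Q̄ × 46.90 h × 3600 s/h = 0.00 MJ/m².

0.00 MJ/m²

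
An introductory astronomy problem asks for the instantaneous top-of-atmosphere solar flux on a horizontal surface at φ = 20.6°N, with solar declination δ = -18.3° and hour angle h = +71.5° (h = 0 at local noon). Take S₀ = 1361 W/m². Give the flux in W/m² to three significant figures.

cos θ_z = sin φ sin δ + cos φ cos δ cos h = -0.110476 + 0.281995 = 0.171519.
Flux = S₀ · cos θ_z = 1361 × 0.171519 = 233.4 W/m².

233 W/m²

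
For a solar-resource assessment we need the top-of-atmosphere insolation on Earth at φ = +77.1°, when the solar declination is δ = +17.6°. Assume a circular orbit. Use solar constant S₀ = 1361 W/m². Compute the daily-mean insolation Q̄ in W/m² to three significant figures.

Q̄ ≈ 401 W/m²

cos H₀ = −tan(+77.1°) tan(+17.600°) = -1.3850 ≤ −1 ⇒ polar day, H₀ = π.
Bracket: H₀ sin φ sin δ + cos φ cos δ sin H₀ = 3.1416×0.97476×0.30237 + 0.22325×0.95319×0.00000 = 0.925949 + 0.000000 = 0.925949.
Q̄ = (S₀/π) × [bracket] = (1361/π) × 0.925949 = 401.1 W/m².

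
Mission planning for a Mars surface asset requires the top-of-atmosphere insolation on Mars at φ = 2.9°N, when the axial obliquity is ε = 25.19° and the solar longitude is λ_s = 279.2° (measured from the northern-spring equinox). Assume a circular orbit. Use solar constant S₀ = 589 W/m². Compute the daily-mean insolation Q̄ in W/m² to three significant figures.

Solar declination: sin δ = sin ε · sin λ_s = sin 25.19° × sin 279.2° = -0.42015, so δ = -24.844°.
cos H₀ = −tan(+2.9°) tan(-24.844°) = 0.0235, H₀ = 1.5473 rad.
Bracket: H₀ sin φ sin δ + cos φ cos δ sin H₀ = 1.5473×0.05059×-0.42015 + 0.99872×0.90746×0.99972 = -0.032888 + 0.906045 = 0.873157.
Q̄ = (S₀/π) × [bracket] = (589/π) × 0.873157 = 163.7 W/m².

Q̄ ≈ 164 W/m²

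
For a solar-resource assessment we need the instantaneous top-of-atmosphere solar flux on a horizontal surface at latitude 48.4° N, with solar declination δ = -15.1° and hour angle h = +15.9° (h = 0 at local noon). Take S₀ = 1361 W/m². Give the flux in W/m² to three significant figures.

cos θ_z = sin φ sin δ + cos φ cos δ cos h = -0.194805 + 0.616479 = 0.421674.
Flux = S₀ · cos θ_z = 1361 × 0.421674 = 573.9 W/m².

574 W/m²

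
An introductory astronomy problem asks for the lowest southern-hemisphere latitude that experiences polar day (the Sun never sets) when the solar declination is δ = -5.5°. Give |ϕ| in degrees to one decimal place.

|ϕ| = 84.5°

Polar day requires cos h₀ = −tan ϕ tan δ ≤ −1, i.e. tan ϕ tan δ ≥ 1.
The boundary is |tan ϕ| · |tan δ| = 1, so |ϕ| = 90° − |δ| = 90° − 5.5° = 84.5° in the southern hemisphere.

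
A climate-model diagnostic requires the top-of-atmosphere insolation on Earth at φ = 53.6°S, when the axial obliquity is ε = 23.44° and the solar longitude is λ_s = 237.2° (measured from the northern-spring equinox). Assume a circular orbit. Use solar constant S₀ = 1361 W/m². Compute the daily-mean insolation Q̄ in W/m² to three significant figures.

Q̄ ≈ 454 W/m²

Solar declination: sin δ = sin ε · sin λ_s = sin 23.44° × sin 237.2° = -0.33437, so δ = -19.534°.
cos H₀ = −tan(-53.6°) tan(-19.534°) = -0.4812, H₀ = 2.0728 rad.
Bracket: H₀ sin φ sin δ + cos φ cos δ sin H₀ = 2.0728×-0.80489×-0.33437 + 0.59342×0.94244×0.87660 = 0.557855 + 0.490250 = 1.048105.
Q̄ = (S₀/π) × [bracket] = (1361/π) × 1.048105 = 454.1 W/m².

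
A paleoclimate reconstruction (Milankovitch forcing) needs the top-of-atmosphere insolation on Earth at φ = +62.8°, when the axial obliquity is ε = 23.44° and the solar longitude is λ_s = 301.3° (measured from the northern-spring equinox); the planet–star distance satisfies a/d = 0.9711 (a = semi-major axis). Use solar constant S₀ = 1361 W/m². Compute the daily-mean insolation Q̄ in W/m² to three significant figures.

Solar declination: sin δ = sin ε · sin λ_s = sin 23.44° × sin 301.3° = -0.33989, so δ = -19.870°.
cos H₀ = −tan(+62.8°) tan(-19.870°) = 0.7032, H₀ = 0.7909 rad.
Bracket: H₀ sin φ sin δ + cos φ cos δ sin H₀ = 0.7909×0.88942×-0.33989 + 0.45710×0.94046×0.71096 = -0.239093 + 0.305631 = 0.066538.
Inverse-square distance factor (a/d)² = 0.9711² = 0.943035.
Q̄ = (S₀/π) × 0.943035 × [bracket] = (1361/π) × 0.943035 × 0.066538 = 27.18 W/m².

Q̄ ≈ 27.2 W/m²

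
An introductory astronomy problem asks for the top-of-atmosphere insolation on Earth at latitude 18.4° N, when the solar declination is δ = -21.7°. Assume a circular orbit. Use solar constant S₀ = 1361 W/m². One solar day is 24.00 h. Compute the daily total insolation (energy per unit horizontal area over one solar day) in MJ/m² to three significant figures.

cos H₀ = −tan(+18.4°) tan(-21.700°) = 0.1324, H₀ = 1.4380 rad.
Bracket: H₀ sin φ sin δ + cos φ cos δ sin H₀ = 1.4380×0.31565×-0.36975 + 0.94888×0.92913×0.99120 = -0.167831 + 0.873875 = 0.706044.
Q̄ = (S₀/π) × [bracket] = (1361/π) × 0.706044 = 305.87 W/m².
Daily total = Q̄ × 24.00 h × 3600 s/h = 305.87 × 24.00 × 3600 / 10⁶ = 26.43 MJ/m².

26.4 MJ/m²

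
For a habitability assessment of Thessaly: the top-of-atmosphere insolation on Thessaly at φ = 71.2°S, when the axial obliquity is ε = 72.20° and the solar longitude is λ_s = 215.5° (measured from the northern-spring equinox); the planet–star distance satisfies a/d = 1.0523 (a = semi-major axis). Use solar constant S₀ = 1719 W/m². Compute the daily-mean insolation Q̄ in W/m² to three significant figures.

Q̄ ≈ 996 W/m²

Solar declination: sin δ = sin ε · sin λ_s = sin 72.20° × sin 215.5° = -0.55290, so δ = -33.566°.
cos H₀ = −tan(-71.2°) tan(-33.566°) = -1.9492 ≤ −1 ⇒ polar day, H₀ = π.
Bracket: H₀ sin φ sin δ + cos φ cos δ sin H₀ = 3.1416×-0.94665×-0.55290 + 0.32227×0.83324×0.00000 = 1.644322 + 0.000000 = 1.644322.
Inverse-square distance factor (a/d)² = 1.0523² = 1.107335.
Q̄ = (S₀/π) × 1.107335 × [bracket] = (1719/π) × 1.107335 × 1.644322 = 996.3 W/m².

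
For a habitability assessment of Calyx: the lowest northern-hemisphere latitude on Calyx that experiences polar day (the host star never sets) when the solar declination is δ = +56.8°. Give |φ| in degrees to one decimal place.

|φ| = 33.2°

Polar day requires cos H₀ = −tan φ tan δ ≤ −1, i.e. tan φ tan δ ≥ 1.
The boundary is |tan φ| · |tan δ| = 1, so |φ| = 90° − |δ| = 90° − 56.8° = 33.2° in the northern hemisphere.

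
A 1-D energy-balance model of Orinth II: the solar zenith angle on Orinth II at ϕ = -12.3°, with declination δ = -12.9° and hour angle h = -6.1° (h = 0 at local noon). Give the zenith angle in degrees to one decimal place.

cos θ_z = sin ϕ sin δ + cos ϕ cos δ cos h = 0.047559 + 0.946994 = 0.994553.
θ_z = arccos(0.994553) = 6.0°.

θ_z = 6.0°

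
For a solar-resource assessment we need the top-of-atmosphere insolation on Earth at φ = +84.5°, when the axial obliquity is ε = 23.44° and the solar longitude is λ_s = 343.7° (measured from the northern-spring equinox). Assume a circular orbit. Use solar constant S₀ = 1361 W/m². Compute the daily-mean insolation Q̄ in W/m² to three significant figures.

Solar declination: sin δ = sin ε · sin λ_s = sin 23.44° × sin 343.7° = -0.11165, so δ = -6.410°.
cos H₀ = −tan(+84.5°) tan(-6.410°) = 1.1668 ≥ 1 ⇒ polar night, H₀ = 0 and Q̄ = 0.

Q̄ ≈ 0.00 W/m²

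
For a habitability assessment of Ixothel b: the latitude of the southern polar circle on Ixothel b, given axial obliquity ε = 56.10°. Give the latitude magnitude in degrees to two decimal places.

The polar circle is the lowest latitude that experiences at least one full rotation of continuous darkness at the northern-summer solstice; it lies at |φ| = 90° − ε = 90° − 56.10° = 33.90°.

33.90°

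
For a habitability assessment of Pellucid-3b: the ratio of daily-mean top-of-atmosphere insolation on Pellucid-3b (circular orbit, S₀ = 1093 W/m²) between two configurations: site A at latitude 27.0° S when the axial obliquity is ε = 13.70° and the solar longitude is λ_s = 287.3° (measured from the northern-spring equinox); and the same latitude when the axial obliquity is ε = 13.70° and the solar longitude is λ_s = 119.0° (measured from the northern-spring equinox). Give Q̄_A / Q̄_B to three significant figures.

Q̄_A / Q̄_B ≈ 1.42

— Configuration A (φ=-27.0°):
Solar declination: sin δ = sin ε · sin λ_s = sin 13.70° × sin 287.3° = -0.22612, so δ = -13.069°.
cos H₀ = −tan(-27.0°) tan(-13.069°) = -0.1183, H₀ = 1.6894 rad.
Bracket: H₀ sin φ sin δ + cos φ cos δ sin H₀ = 1.6894×-0.45399×-0.22612 + 0.89101×0.97410×0.99298 = 0.173427 + 0.861840 = 1.035267.
Q̄ = (S₀/π) × [bracket] = (1093/π) × 1.035267 = 360.18 W/m².
— Configuration B (φ=-27.0°):
Solar declination: sin δ = sin ε · sin λ_s = sin 13.70° × sin 119.0° = 0.20714, so δ = +11.955°.
cos H₀ = −tan(-27.0°) tan(+11.955°) = 0.1079, H₀ = 1.4627 rad.
Bracket: H₀ sin φ sin δ + cos φ cos δ sin H₀ = 1.4627×-0.45399×0.20714 + 0.89101×0.97831×0.99416 = -0.137552 + 0.866593 = 0.729041.
Q̄ = (S₀/π) × [bracket] = (1093/π) × 0.729041 = 253.64 W/m².
Ratio Q̄_A / Q̄_B = 360.18 / 253.64 = 1.420.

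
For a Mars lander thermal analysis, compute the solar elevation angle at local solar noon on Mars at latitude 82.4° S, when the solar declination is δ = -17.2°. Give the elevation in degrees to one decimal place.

24.8°

At local noon the hour angle is zero, so the zenith angle equals |ϕ − δ| = |-82.4° − (-17.200°)| = 65.200°.
Elevation = 90° − 65.200° = 24.8°.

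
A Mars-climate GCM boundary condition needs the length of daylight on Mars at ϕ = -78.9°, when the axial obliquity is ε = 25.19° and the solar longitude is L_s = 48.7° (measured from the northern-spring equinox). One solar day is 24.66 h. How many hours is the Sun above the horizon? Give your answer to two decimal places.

0.00 h

Solar declination: sin δ = sin ε · sin L_s = sin 25.19° × sin 48.7° = 0.31975, so δ = +18.648°.
cos h₀ = −tan ϕ · tan δ = 1.7201 ≥ 1, so the Sun never rises (polar night) and h₀ = 0.
Daylight = 2h₀/(2π) × 24.66 h = (0.0000/π) × 24.66 = 0.00 h.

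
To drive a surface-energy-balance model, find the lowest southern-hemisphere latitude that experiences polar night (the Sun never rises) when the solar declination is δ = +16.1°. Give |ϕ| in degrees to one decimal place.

Polar night requires cos h₀ = −tan ϕ tan δ ≥ 1, i.e. tan ϕ tan δ ≤ −1.
The boundary is |tan ϕ| · |tan δ| = 1, so |ϕ| = 90° − |δ| = 90° − 16.1° = 73.9° in the southern hemisphere.

|ϕ| = 73.9°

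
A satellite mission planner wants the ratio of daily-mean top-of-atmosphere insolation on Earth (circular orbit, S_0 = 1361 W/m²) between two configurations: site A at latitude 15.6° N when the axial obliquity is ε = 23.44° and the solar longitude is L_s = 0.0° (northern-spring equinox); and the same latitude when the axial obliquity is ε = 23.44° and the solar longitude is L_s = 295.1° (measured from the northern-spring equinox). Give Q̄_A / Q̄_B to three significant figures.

Q̄_A / Q̄_B ≈ 1.28

— Configuration A (ϕ=+15.6°):
Solar declination: sin δ = sin ε · sin L_s = sin 23.44° × sin 0.0° = 0.00000, so δ = +0.000°.
cos h₀ = −tan(+15.6°) tan(+0.000°) = -0.0000, h₀ = 1.5708 rad.
Bracket: h₀ sin ϕ sin δ + cos ϕ cos δ sin h₀ = 1.5708×0.26892×0.00000 + 0.96316×1.00000×1.00000 = 0.000000 + 0.963160 = 0.963160.
Q̄ = (S_0/π) × [bracket] = (1361/π) × 0.963160 = 417.26 W/m².
— Configuration B (ϕ=+15.6°):
Solar declination: sin δ = sin ε · sin L_s = sin 23.44° × sin 295.1° = -0.36022, so δ = -21.114°.
cos h₀ = −tan(+15.6°) tan(-21.114°) = 0.1078, h₀ = 1.4628 rad.
Bracket: h₀ sin ϕ sin δ + cos ϕ cos δ sin h₀ = 1.4628×0.26892×-0.36022 + 0.96316×0.93287×0.99417 = -0.141702 + 0.893265 = 0.751563.
Q̄ = (S_0/π) × [bracket] = (1361/π) × 0.751563 = 325.59 W/m².
Ratio Q̄_A / Q̄_B = 417.26 / 325.59 = 1.282.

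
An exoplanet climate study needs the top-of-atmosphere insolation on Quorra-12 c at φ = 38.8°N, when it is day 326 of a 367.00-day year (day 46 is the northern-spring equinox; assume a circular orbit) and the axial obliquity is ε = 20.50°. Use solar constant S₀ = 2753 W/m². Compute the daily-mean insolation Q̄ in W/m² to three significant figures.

Solar longitude: λ_s = 360° × (326 − 46)/367.00 = 274.659°.
sin δ = sin 20.50° × sin 274.659° = -0.34905, so δ = -20.429°.
cos H₀ = −tan(+38.8°) tan(-20.429°) = 0.2995, H₀ = 1.2666 rad.
Bracket: H₀ sin φ sin δ + cos φ cos δ sin H₀ = 1.2666×0.62660×-0.34905 + 0.77934×0.93710×0.95410 = -0.277024 + 0.696798 = 0.419774.
Q̄ = (S₀/π) × [bracket] = (2753/π) × 0.419774 = 367.9 W/m².

Q̄ ≈ 368 W/m²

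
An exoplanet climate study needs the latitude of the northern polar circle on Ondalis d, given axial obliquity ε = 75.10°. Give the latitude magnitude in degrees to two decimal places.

The polar circle is the lowest latitude that experiences at least one full rotation of continuous daylight at the northern-summer solstice; it lies at |ϕ| = 90° − ε = 90° − 75.10° = 14.90°.

14.90°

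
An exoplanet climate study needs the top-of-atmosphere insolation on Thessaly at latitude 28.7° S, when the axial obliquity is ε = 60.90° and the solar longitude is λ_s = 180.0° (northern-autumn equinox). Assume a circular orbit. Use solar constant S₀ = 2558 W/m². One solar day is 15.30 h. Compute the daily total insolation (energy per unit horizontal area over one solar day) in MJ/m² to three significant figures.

39.3 MJ/m²

Solar declination: sin δ = sin ε · sin λ_s = sin 60.90° × sin 180.0° = 0.00000, so δ = +0.000°.
cos H₀ = −tan(-28.7°) tan(+0.000°) = 0.0000, H₀ = 1.5708 rad.
Bracket: H₀ sin φ sin δ + cos φ cos δ sin H₀ = 1.5708×-0.48022×0.00000 + 0.87715×1.00000×1.00000 = -0.000000 + 0.877150 = 0.877150.
Q̄ = (S₀/π) × [bracket] = (2558/π) × 0.877150 = 714.21 W/m².
Daily total = Q̄ × 15.30 h × 3600 s/h = 714.21 × 15.30 × 3600 / 10⁶ = 39.34 MJ/m².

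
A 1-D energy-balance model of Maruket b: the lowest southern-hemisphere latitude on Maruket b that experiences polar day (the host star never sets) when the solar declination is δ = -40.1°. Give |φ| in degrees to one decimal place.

Polar day requires cos H₀ = −tan φ tan δ ≤ −1, i.e. tan φ tan δ ≥ 1.
The boundary is |tan φ| · |tan δ| = 1, so |φ| = 90° − |δ| = 90° − 40.1° = 49.9° in the southern hemisphere.

|φ| = 49.9°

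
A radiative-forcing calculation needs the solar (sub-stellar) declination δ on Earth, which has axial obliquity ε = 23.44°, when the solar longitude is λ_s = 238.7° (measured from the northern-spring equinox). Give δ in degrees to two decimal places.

sin δ = sin ε · sin λ_s = sin 23.44° × sin 238.7° = -0.339894.
δ = arcsin(-0.339894) = -19.87°.

δ = -19.87°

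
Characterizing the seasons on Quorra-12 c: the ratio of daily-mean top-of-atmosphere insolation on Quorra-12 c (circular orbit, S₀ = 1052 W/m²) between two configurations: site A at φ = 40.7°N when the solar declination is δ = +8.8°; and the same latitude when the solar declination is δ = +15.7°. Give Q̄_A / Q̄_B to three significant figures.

Q̄_A / Q̄_B ≈ 0.887

— Configuration A (φ=+40.7°):
cos H₀ = −tan(+40.7°) tan(+8.800°) = -0.1332, H₀ = 1.7043 rad.
Bracket: H₀ sin φ sin δ + cos φ cos δ sin H₀ = 1.7043×0.65210×0.15299 + 0.75813×0.98823×0.99110 = 0.170029 + 0.742539 = 0.912568.
Q̄ = (S₀/π) × [bracket] = (1052/π) × 0.912568 = 305.58 W/m².
— Configuration B (φ=+40.7°):
cos H₀ = −tan(+40.7°) tan(+15.700°) = -0.2418, H₀ = 1.8150 rad.
Bracket: H₀ sin φ sin δ + cos φ cos δ sin H₀ = 1.8150×0.65210×0.27060 + 0.75813×0.96269×0.97033 = 0.320272 + 0.708190 = 1.028462.
Q̄ = (S₀/π) × [bracket] = (1052/π) × 1.028462 = 344.39 W/m².
Ratio Q̄_A / Q̄_B = 305.58 / 344.39 = 0.8873.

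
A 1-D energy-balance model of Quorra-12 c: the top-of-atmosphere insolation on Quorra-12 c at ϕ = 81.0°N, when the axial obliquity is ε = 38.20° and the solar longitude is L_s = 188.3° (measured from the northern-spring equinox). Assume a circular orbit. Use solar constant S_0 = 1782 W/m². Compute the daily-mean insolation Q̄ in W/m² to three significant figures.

Q̄ ≈ 24.4 W/m²

Solar declination: sin δ = sin ε · sin L_s = sin 38.20° × sin 188.3° = -0.08927, so δ = -5.122°.
cos h₀ = −tan(+81.0°) tan(-5.122°) = 0.5659, h₀ = 0.9693 rad.
Bracket: h₀ sin ϕ sin δ + cos ϕ cos δ sin h₀ = 0.9693×0.98769×-0.08927 + 0.15643×0.99601×0.82448 = -0.085464 + 0.128459 = 0.042995.
Q̄ = (S_0/π) × [bracket] = (1782/π) × 0.042995 = 24.39 W/m².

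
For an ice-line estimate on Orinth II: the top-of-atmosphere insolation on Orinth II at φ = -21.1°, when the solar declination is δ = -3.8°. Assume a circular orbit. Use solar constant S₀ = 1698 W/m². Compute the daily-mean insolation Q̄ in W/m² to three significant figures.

Q̄ ≈ 524 W/m²

cos H₀ = −tan(-21.1°) tan(-3.800°) = -0.0256, H₀ = 1.5964 rad.
Bracket: H₀ sin φ sin δ + cos φ cos δ sin H₀ = 1.5964×-0.36000×-0.06627 + 0.93295×0.99780×0.99967 = 0.038086 + 0.930590 = 0.968676.
Q̄ = (S₀/π) × [bracket] = (1698/π) × 0.968676 = 523.6 W/m².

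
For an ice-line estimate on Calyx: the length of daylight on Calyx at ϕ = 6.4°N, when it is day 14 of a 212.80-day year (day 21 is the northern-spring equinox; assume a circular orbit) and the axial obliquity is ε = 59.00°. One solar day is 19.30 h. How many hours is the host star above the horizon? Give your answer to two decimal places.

9.53 h

Solar longitude: L_s = 360° × (14 − 21)/212.80 = -11.842°, i.e. -11.842° + 360° = 348.158°.
sin δ = sin 59.00° × sin 348.158° = -0.17590, so δ = -10.131°.
cos h₀ = −tan ϕ · tan δ = −tan(+6.4°) × tan(-10.131°) = 0.0200, so h₀ = 1.5508 rad = 88.85°.
Daylight = 2h₀/(2π) × 19.30 h = (1.5508/π) × 19.30 = 9.53 h.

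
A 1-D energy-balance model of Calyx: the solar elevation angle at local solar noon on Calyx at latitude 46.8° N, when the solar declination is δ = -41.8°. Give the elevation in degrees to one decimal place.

At local noon the hour angle is zero, so the zenith angle equals |ϕ − δ| = |+46.8° − (-41.800°)| = 88.600°.
Elevation = 90° − 88.600° = 1.4°.

1.4°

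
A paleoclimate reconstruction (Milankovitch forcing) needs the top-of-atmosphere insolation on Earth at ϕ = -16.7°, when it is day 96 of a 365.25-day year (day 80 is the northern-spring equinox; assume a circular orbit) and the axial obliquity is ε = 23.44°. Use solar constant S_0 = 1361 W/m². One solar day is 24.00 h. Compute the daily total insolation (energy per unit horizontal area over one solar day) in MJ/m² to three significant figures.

33.8 MJ/m²

Solar longitude: L_s = 360° × (96 − 80)/365.25 = 15.770°.
sin δ = sin 23.44° × sin 15.770° = 0.10811, so δ = +6.206°.
cos h₀ = −tan(-16.7°) tan(+6.206°) = 0.0326, h₀ = 1.5382 rad.
Bracket: h₀ sin ϕ sin δ + cos ϕ cos δ sin h₀ = 1.5382×-0.28736×0.10811 + 0.95782×0.99414×0.99947 = -0.047786 + 0.951703 = 0.903917.
Q̄ = (S_0/π) × [bracket] = (1361/π) × 0.903917 = 391.59 W/m².
Daily total = Q̄ × 24.00 h × 3600 s/h = 391.59 × 24.00 × 3600 / 10⁶ = 33.83 MJ/m².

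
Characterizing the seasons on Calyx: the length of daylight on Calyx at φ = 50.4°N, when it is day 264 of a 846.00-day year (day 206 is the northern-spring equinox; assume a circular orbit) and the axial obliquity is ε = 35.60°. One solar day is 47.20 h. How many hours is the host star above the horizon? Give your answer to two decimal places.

28.22 h

Solar longitude: λ_s = 360° × (264 − 206)/846.00 = 24.681°.
sin δ = sin 35.60° × sin 24.681° = 0.24307, so δ = +14.068°.
cos H₀ = −tan φ · tan δ = −tan(+50.4°) × tan(+14.068°) = -0.3029, so H₀ = 1.8785 rad = 107.63°.
Daylight = 2H₀/(2π) × 47.20 h = (1.8785/π) × 47.20 = 28.22 h.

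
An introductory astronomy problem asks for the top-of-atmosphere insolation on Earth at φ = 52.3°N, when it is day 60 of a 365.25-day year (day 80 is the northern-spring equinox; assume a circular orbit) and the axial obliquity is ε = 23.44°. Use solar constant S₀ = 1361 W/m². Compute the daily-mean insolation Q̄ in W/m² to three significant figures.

Solar longitude: λ_s = 360° × (60 − 80)/365.25 = -19.713°, i.e. -19.713° + 360° = 340.287°.
sin δ = sin 23.44° × sin 340.287° = -0.13417, so δ = -7.711°.
cos H₀ = −tan(+52.3°) tan(-7.711°) = 0.1752, H₀ = 1.3947 rad.
Bracket: H₀ sin φ sin δ + cos φ cos δ sin H₀ = 1.3947×0.79122×-0.13417 + 0.61153×0.99096×0.98454 = -0.148059 + 0.596633 = 0.448574.
Q̄ = (S₀/π) × [bracket] = (1361/π) × 0.448574 = 194.3 W/m².

Q̄ ≈ 194 W/m²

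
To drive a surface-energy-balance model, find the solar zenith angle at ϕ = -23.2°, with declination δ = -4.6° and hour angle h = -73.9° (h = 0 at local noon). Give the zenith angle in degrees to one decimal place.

θ_z = 73.4°

cos θ_z = sin ϕ sin δ + cos ϕ cos δ cos h = 0.031594 + 0.254069 = 0.285663.
θ_z = arccos(0.285663) = 73.4°.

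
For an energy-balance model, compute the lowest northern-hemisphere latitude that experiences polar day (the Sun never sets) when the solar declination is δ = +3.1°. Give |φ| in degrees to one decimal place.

Polar day requires cos H₀ = −tan φ tan δ ≤ −1, i.e. tan φ tan δ ≥ 1.
The boundary is |tan φ| · |tan δ| = 1, so |φ| = 90° − |δ| = 90° − 3.1° = 86.9° in the northern hemisphere.

|φ| = 86.9°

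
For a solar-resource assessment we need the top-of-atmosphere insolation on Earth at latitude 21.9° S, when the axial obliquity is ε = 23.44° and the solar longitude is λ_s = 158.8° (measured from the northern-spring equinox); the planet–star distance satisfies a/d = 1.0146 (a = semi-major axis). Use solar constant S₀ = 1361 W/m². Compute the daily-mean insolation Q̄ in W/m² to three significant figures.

Q̄ ≈ 373 W/m²

Solar declination: sin δ = sin ε · sin λ_s = sin 23.44° × sin 158.8° = 0.14385, so δ = +8.271°.
cos H₀ = −tan(-21.9°) tan(+8.271°) = 0.0584, H₀ = 1.5123 rad.
Bracket: H₀ sin φ sin δ + cos φ cos δ sin H₀ = 1.5123×-0.37299×0.14385 + 0.92784×0.98960×0.99829 = -0.081142 + 0.916620 = 0.835478.
Inverse-square distance factor (a/d)² = 1.0146² = 1.029413.
Q̄ = (S₀/π) × 1.029413 × [bracket] = (1361/π) × 1.029413 × 0.835478 = 372.6 W/m².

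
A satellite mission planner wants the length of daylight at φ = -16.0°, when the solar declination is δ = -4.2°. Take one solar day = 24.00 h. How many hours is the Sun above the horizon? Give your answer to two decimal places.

12.16 h

cos H₀ = −tan φ · tan δ = −tan(-16.0°) × tan(-4.200°) = -0.0211, so H₀ = 1.5919 rad = 91.21°.
Daylight = 2H₀/(2π) × 24.00 h = (1.5919/π) × 24.00 = 12.16 h.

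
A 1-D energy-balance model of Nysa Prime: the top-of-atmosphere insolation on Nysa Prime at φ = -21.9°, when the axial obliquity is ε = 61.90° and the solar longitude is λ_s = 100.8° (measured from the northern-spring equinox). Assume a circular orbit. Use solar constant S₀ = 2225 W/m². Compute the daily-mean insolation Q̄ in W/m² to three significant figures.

Q̄ ≈ 52.2 W/m²

Solar declination: sin δ = sin ε · sin λ_s = sin 61.90° × sin 100.8° = 0.86650, so δ = +60.055°.
cos H₀ = −tan(-21.9°) tan(+60.055°) = 0.6978, H₀ = 0.7985 rad.
Bracket: H₀ sin φ sin δ + cos φ cos δ sin H₀ = 0.7985×-0.37299×0.86650 + 0.92784×0.49917×0.71628 = -0.258072 + 0.331745 = 0.073673.
Q̄ = (S₀/π) × [bracket] = (2225/π) × 0.073673 = 52.18 W/m².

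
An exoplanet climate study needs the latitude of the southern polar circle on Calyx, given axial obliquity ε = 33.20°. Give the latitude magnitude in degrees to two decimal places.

The polar circle is the lowest latitude that experiences at least one full rotation of continuous darkness at the northern-summer solstice; it lies at |ϕ| = 90° − ε = 90° − 33.20° = 56.80°.

56.80°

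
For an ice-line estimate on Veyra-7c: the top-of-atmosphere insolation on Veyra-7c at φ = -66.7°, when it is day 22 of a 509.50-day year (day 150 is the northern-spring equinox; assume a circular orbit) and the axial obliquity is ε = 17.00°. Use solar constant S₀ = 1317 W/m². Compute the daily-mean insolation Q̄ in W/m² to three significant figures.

Solar longitude: λ_s = 360° × (22 − 150)/509.50 = -90.442°, i.e. -90.442° + 360° = 269.558°.
sin δ = sin 17.00° × sin 269.558° = -0.29236, so δ = -16.999°.
cos H₀ = −tan(-66.7°) tan(-16.999°) = -0.7099, H₀ = 2.3601 rad.
Bracket: H₀ sin φ sin δ + cos φ cos δ sin H₀ = 2.3601×-0.91845×-0.29236 + 0.39555×0.95631×0.70433 = 0.633729 + 0.266426 = 0.900155.
Q̄ = (S₀/π) × [bracket] = (1317/π) × 0.900155 = 377.4 W/m².

Q̄ ≈ 377 W/m²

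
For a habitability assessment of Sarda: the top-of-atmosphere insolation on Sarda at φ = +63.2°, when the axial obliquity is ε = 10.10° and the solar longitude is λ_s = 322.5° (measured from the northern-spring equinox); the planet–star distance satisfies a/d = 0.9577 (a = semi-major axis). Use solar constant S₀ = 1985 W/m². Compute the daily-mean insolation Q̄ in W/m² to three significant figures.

Solar declination: sin δ = sin ε · sin λ_s = sin 10.10° × sin 322.5° = -0.10676, so δ = -6.128°.
cos H₀ = −tan(+63.2°) tan(-6.128°) = 0.2126, H₀ = 1.3566 rad.
Bracket: H₀ sin φ sin δ + cos φ cos δ sin H₀ = 1.3566×0.89259×-0.10676 + 0.45088×0.99429×0.97715 = -0.129274 + 0.438062 = 0.308788.
Inverse-square distance factor (a/d)² = 0.9577² = 0.917189.
Q̄ = (S₀/π) × 0.917189 × [bracket] = (1985/π) × 0.917189 × 0.308788 = 178.9 W/m².

Q̄ ≈ 179 W/m²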